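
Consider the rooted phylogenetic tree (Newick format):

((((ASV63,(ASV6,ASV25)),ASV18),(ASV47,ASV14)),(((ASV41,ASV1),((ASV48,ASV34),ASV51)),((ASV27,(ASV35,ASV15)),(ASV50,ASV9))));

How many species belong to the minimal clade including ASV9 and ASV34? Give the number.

10

The MRCA of ASV9 and ASV34 is the node subtending (((ASV41,ASV1),((ASV48,ASV34),ASV51)),((ASV27,(ASV35,ASV15)),(ASV50,ASV9))).
That clade contains 10 terminal taxa: ASV1, ASV15, ASV27, ASV34, ASV35, ASV41, ASV48, ASV50, ASV51, ASV9.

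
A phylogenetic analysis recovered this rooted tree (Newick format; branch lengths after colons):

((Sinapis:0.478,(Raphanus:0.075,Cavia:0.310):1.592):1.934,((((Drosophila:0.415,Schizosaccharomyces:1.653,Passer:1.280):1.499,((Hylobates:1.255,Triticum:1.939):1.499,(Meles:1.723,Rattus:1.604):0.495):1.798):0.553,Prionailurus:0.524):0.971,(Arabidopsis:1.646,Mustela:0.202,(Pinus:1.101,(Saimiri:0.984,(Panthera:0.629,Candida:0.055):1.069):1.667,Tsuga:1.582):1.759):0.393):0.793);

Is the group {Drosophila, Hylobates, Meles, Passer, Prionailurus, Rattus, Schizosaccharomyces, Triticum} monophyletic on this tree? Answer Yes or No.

Yes

The most recent common ancestor of these taxa subtends (((Drosophila,Schizosaccharomyces,Passer),((Hylobates,Triticum),(Meles,Rattus))),Prionailurus).
That clade has exactly 8 tips — every listed taxon and nothing else — so the group is monophyletic.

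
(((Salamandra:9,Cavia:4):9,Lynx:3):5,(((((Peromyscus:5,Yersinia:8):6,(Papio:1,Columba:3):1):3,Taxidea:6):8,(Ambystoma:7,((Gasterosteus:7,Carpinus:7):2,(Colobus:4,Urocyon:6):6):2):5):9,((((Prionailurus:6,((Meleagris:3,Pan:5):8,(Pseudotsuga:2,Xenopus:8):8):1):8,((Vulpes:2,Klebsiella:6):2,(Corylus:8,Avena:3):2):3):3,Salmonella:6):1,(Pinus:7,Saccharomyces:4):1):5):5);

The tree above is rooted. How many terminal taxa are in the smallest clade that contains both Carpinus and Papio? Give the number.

The MRCA of Carpinus and Papio is the node subtending ((((Peromyscus,Yersinia),(Papio,Columba)),Taxidea),(Ambystoma,((Gasterosteus,Carpinus),(Colobus,Urocyon)))).
That clade contains 10 terminal taxa: Ambystoma, Carpinus, Colobus, Columba, Gasterosteus, Papio, Peromyscus, Taxidea, Urocyon, Yersinia.

10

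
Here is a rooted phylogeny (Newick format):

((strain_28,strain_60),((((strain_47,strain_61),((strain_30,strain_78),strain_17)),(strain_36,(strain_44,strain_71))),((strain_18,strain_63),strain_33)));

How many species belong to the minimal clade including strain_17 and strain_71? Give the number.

8

The MRCA of strain_17 and strain_71 is the node subtending (((strain_47,strain_61),((strain_30,strain_78),strain_17)),(strain_36,(strain_44,strain_71))).
That clade contains 8 terminal taxa: strain_17, strain_30, strain_36, strain_44, strain_47, strain_61, strain_71, strain_78.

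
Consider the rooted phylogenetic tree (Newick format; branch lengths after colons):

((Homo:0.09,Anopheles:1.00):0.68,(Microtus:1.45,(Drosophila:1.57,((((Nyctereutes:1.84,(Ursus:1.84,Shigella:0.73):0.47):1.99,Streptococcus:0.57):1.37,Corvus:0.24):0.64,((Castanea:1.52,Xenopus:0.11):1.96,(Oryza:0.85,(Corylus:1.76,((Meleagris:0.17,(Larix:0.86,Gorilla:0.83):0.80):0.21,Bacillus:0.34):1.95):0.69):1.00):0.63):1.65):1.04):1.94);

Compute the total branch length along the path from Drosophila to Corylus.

7.30

The path runs Drosophila → … → MRCA → … → Corylus; the MRCA is the node subtending (Drosophila,((((Nyctereutes,(Ursus,Shigella)),Streptococcus),Corvus),((Castanea,Xenopus),(Oryza,(Corylus,((Meleagris,(Larix,Gorilla)),Bacillus)))))).
Branch lengths along that path: 1.57 + 1.65 + 0.63 + 1.00 + 0.69 + 1.76 = 7.30.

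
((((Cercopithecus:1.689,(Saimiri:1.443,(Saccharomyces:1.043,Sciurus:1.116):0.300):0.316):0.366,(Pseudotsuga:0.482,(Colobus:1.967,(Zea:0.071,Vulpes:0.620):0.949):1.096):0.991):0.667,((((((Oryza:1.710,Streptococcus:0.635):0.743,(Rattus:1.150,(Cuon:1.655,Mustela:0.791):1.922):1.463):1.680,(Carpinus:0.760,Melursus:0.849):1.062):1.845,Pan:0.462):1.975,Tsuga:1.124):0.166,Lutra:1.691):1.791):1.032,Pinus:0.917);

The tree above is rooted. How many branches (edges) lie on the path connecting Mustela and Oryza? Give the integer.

The MRCA of Mustela and Oryza is the node subtending ((Oryza,Streptococcus),(Rattus,(Cuon,Mustela))).
From Mustela up to that node: 3 branches. From Oryza up to the same node: 2 branches. Total: 3 + 2 = 5.

5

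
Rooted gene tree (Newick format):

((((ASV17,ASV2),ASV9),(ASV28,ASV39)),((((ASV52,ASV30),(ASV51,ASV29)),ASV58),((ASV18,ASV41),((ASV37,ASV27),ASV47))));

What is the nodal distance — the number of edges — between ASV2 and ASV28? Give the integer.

5

The MRCA of ASV2 and ASV28 is the node subtending (((ASV17,ASV2),ASV9),(ASV28,ASV39)).
From ASV2 up to that node: 3 branches. From ASV28 up to the same node: 2 branches. Total: 3 + 2 = 5.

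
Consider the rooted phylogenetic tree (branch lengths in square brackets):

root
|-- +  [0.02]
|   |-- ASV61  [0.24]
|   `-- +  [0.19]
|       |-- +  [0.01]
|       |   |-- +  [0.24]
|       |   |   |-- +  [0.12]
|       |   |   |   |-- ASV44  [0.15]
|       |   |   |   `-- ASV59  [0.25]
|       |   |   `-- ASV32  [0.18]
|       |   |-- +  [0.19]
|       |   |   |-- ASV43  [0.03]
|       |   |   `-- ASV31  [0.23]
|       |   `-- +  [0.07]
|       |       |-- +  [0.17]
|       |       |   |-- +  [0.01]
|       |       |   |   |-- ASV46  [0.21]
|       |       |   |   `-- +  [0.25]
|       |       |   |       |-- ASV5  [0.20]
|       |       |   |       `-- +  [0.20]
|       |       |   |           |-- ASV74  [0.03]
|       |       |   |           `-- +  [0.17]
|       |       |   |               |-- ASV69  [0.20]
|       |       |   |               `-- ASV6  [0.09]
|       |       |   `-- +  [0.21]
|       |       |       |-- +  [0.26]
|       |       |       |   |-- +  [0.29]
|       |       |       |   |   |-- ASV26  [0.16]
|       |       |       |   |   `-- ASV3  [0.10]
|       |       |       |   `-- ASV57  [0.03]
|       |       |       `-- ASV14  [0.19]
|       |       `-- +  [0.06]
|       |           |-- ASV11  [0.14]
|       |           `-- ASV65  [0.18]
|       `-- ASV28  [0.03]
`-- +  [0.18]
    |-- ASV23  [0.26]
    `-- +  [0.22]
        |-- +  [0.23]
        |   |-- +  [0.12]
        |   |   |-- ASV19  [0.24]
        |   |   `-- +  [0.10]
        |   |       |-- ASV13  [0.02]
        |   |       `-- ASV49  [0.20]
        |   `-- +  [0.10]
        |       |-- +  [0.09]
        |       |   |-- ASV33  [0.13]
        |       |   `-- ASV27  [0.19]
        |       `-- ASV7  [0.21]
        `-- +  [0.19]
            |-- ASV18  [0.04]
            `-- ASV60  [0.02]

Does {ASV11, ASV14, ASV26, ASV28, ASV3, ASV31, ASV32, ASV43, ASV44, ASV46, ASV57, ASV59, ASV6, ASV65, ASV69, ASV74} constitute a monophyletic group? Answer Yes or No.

No

The MRCA of the listed taxa subtends ((((ASV44,ASV59),ASV32),(ASV43,ASV31),(((ASV46,(ASV5,(ASV74,(ASV69,ASV6)))),(((ASV26,ASV3),ASV57),ASV14)),(ASV11,ASV65))),ASV28).
That clade also contains ASV5, which is not in the proposed group, so the group is not monophyletic.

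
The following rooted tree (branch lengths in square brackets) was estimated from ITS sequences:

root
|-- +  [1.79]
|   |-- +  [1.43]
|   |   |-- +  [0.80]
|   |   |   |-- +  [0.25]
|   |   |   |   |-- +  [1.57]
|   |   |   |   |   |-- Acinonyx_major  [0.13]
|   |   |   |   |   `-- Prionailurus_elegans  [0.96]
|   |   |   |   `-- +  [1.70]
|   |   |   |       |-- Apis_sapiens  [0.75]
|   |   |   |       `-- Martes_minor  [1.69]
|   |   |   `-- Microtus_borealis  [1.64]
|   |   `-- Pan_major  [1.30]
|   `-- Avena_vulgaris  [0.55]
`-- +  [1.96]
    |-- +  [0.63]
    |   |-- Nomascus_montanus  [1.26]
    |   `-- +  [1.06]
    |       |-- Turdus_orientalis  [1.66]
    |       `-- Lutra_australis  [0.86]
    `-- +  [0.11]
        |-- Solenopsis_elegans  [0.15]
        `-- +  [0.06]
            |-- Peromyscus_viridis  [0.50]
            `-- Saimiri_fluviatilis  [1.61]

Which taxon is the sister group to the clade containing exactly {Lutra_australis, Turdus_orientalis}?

Nomascus_montanus

The clade containing exactly {Lutra_australis, Turdus_orientalis} attaches to the tree at the node subtending (Nomascus_montanus,(Turdus_orientalis,Lutra_australis)).
The other lineage descending from that same node — the sister group — is the single tip Nomascus_montanus.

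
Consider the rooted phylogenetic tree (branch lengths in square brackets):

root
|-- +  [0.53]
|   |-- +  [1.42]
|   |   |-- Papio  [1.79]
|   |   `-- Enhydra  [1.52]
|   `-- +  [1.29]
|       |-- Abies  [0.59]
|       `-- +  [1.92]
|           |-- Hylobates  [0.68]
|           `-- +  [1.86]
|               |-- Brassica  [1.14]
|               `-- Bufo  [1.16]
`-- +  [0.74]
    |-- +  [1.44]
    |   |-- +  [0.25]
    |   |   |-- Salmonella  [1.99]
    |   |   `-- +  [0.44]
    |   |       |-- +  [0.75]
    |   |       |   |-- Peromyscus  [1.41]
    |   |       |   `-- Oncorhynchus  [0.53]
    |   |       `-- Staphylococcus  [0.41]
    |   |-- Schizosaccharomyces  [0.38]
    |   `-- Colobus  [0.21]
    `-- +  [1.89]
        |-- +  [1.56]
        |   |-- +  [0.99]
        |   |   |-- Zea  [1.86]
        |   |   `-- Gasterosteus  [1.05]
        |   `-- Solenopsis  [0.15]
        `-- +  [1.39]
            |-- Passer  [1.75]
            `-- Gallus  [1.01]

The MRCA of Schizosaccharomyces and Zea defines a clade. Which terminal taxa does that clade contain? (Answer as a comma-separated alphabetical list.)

Colobus, Gallus, Gasterosteus, Oncorhynchus, Passer, Peromyscus, Salmonella, Schizosaccharomyces, Solenopsis, Staphylococcus, Zea

Tracing Schizosaccharomyces: it sits inside ((Salmonella,((Peromyscus,Oncorhynchus),Staphylococcus)),Schizosaccharomyces,Colobus).
Tracing Zea: it sits inside (Zea,Gasterosteus).
The smallest clade enclosing both is (((Salmonella,((Peromyscus,Oncorhynchus),Staphylococcus)),Schizosaccharomyces,Colobus),(((Zea,Gasterosteus),Solenopsis),(Passer,Gallus))); the answer is its 11 terminal taxa in alphabetical order.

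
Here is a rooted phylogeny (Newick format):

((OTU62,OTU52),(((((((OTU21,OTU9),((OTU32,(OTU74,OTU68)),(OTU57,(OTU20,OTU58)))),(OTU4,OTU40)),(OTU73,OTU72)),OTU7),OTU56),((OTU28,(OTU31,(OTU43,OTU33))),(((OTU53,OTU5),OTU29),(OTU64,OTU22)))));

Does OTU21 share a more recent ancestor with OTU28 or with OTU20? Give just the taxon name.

OTU20

The MRCA of OTU21 and OTU20 subtends ((OTU21,OTU9),((OTU32,(OTU74,OTU68)),(OTU57,(OTU20,OTU58)))) (8 taxa).
The MRCA of OTU21 and OTU28 subtends (((((((OTU21,OTU9),((OTU32,(OTU74,OTU68)),(OTU57,(OTU20,OTU58)))),(OTU4,OTU40)),(OTU73,OTU72)),OTU7),OTU56),((OTU28,(OTU31,(OTU43,OTU33))),(((OTU53,OTU5),OTU29),(OTU64,OTU22)))) (23 taxa).
The first is nested inside the second, so OTU21 shares a more recent common ancestor with OTU20.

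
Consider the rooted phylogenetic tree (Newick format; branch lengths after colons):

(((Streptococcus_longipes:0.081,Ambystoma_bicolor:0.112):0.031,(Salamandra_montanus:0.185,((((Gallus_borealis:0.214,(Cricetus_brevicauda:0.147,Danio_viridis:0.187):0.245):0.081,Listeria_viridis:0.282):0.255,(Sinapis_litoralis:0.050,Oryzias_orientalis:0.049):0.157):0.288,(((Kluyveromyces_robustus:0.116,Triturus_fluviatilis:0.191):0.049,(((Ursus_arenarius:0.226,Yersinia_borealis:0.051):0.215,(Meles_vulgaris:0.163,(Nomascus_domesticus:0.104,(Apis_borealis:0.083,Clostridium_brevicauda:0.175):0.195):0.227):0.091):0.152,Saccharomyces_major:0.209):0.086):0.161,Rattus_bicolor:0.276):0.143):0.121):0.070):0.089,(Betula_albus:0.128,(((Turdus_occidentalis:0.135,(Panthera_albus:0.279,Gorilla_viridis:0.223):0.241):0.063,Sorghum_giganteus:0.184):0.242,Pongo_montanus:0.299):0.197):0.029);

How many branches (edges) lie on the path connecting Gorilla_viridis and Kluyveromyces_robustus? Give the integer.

The MRCA of Gorilla_viridis and Kluyveromyces_robustus is the root of the tree.
From Gorilla_viridis up to that node: 6 branches. From Kluyveromyces_robustus up to the same node: 7 branches. Total: 6 + 7 = 13.

13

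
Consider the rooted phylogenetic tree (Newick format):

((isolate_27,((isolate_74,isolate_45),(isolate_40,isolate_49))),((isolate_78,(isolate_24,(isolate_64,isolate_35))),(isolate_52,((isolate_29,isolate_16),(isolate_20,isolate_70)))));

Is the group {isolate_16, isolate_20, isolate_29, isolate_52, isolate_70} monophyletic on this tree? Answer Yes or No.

Yes

The most recent common ancestor of these taxa subtends (isolate_52,((isolate_29,isolate_16),(isolate_20,isolate_70))).
That clade has exactly 5 tips — every listed taxon and nothing else — so the group is monophyletic.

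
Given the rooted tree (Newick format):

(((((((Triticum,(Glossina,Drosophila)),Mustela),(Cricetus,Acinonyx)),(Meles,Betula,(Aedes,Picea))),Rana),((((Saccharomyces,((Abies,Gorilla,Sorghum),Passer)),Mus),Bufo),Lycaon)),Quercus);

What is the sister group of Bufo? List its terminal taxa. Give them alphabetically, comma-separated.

Bufo attaches to the tree at the node subtending (((Saccharomyces,((Abies,Gorilla,Sorghum),Passer)),Mus),Bufo).
The other lineage descending from that same node — the sister group — is ((Saccharomyces,((Abies,Gorilla,Sorghum),Passer)),Mus); its 6 tips in alphabetical order are the answer.

Abies, Gorilla, Mus, Passer, Saccharomyces, Sorghum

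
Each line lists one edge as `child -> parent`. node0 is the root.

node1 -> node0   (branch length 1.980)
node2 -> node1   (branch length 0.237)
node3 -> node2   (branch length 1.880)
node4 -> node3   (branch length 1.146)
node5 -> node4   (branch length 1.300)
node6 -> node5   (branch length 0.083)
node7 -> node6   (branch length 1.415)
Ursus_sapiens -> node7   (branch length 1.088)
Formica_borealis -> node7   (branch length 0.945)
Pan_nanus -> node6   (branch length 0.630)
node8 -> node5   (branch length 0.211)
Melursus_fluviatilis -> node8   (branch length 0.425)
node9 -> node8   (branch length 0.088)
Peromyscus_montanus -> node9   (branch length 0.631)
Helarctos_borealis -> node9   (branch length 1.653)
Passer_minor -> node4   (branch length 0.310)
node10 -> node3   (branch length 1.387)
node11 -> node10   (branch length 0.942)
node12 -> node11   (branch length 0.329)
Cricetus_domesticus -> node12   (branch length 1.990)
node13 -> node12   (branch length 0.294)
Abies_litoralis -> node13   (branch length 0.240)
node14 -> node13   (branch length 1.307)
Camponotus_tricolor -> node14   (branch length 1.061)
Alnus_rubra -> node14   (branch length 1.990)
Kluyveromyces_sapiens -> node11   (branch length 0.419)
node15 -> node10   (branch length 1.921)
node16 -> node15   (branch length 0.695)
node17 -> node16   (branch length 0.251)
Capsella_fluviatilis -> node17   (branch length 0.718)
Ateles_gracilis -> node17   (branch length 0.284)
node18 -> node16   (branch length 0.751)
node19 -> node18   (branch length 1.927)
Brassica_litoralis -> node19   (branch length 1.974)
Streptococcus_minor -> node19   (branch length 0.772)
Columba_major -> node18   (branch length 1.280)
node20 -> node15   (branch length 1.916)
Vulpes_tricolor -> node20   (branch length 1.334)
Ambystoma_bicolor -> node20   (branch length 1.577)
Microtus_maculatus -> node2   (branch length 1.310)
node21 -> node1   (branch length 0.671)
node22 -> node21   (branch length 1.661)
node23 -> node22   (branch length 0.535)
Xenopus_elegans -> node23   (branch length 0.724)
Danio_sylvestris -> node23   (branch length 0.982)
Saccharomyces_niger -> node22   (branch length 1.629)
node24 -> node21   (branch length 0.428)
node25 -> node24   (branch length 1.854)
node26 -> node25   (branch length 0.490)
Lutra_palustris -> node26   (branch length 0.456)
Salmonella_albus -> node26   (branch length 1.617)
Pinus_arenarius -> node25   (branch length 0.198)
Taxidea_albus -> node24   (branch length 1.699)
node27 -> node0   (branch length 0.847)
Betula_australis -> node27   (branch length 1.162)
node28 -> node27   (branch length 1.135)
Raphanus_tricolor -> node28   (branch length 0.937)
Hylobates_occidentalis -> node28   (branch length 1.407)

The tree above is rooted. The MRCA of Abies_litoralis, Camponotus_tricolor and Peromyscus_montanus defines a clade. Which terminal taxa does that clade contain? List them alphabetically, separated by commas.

Tracing Abies_litoralis: it sits inside (Abies_litoralis,(Camponotus_tricolor,Alnus_rubra)).
Tracing Camponotus_tricolor: it sits inside (Camponotus_tricolor,Alnus_rubra).
Tracing Peromyscus_montanus: it sits inside (Peromyscus_montanus,Helarctos_borealis).
The smallest clade enclosing all 3 is (((((Ursus_sapiens,Formica_borealis),Pan_nanus),(Melursus_fluviatilis,(Peromyscus_montanus,Helarctos_borealis))),Passer_minor),(((Cricetus_domesticus,(Abies_litoralis,(Camponotus_tricolor,Alnus_rubra))),Kluyveromyces_sapiens),(((Capsella_fluviatilis,Ateles_gracilis),((Brassica_litoralis,Streptococcus_minor),Columba_major)),(Vulpes_tricolor,Ambystoma_bicolor)))); the answer is its 19 terminal taxa in alphabetical order.

Abies_litoralis, Alnus_rubra, Ambystoma_bicolor, Ateles_gracilis, Brassica_litoralis, Camponotus_tricolor, Capsella_fluviatilis, Columba_major, Cricetus_domesticus, Formica_borealis, Helarctos_borealis, Kluyveromyces_sapiens, Melursus_fluviatilis, Pan_nanus, Passer_minor, Peromyscus_montanus, Streptococcus_minor, Ursus_sapiens, Vulpes_tricolor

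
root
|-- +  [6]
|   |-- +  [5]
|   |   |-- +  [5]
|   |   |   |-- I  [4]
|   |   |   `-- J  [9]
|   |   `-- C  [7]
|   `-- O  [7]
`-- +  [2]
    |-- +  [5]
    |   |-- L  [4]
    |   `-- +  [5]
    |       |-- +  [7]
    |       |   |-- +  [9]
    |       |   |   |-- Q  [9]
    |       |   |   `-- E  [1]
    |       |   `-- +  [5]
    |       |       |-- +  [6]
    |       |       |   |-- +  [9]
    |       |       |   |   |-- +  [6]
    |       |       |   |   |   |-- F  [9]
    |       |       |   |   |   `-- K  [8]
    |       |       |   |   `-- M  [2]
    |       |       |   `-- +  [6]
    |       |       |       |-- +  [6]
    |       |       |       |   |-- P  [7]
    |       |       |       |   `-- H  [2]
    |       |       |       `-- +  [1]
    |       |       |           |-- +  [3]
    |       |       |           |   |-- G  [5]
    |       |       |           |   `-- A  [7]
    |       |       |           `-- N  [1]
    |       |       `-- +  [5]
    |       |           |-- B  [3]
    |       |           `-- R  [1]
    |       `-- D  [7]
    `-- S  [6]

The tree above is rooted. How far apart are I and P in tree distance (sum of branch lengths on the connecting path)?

The path runs I → … → MRCA → … → P; the MRCA is the root of the tree.
Branch lengths along that path: 4 + 5 + 5 + 6 + 2 + 5 + 5 + 7 + 5 + 6 + 6 + 6 + 7 = 69.

69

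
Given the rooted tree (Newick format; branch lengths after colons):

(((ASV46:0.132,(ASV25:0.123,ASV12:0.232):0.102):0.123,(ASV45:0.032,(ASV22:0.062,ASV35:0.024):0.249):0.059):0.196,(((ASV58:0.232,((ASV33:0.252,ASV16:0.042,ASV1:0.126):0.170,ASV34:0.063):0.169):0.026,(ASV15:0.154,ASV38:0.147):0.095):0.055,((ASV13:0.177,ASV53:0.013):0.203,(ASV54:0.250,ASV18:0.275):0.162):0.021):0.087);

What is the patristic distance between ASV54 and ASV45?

0.807

The path runs ASV54 → … → MRCA → … → ASV45; the MRCA is the root of the tree.
Branch lengths along that path: 0.250 + 0.162 + 0.021 + 0.087 + 0.196 + 0.059 + 0.032 = 0.807.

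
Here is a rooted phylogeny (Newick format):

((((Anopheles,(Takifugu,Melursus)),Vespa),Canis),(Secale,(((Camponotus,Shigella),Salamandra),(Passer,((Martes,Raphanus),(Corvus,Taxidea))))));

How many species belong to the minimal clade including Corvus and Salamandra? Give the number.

8

The MRCA of Corvus and Salamandra is the node subtending (((Camponotus,Shigella),Salamandra),(Passer,((Martes,Raphanus),(Corvus,Taxidea)))).
That clade contains 8 terminal taxa: Camponotus, Corvus, Martes, Passer, Raphanus, Salamandra, Shigella, Taxidea.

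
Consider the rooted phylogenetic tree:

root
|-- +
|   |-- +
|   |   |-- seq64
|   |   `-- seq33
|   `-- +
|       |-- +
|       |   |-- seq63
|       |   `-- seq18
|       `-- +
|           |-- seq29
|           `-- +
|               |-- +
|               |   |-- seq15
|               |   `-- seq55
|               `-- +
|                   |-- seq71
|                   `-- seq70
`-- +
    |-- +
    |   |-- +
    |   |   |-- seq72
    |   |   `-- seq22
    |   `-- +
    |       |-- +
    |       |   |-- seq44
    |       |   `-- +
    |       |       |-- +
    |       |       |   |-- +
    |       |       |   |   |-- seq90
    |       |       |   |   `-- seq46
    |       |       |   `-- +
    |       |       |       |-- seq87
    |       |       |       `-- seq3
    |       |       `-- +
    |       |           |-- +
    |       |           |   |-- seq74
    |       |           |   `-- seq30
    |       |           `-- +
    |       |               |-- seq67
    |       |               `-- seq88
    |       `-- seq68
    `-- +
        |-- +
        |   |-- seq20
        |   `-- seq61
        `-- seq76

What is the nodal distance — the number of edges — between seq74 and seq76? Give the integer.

9

The MRCA of seq74 and seq76 is the node subtending (((seq72,seq22),((seq44,(((seq90,seq46),(seq87,seq3)),((seq74,seq30),(seq67,seq88)))),seq68)),((seq20,seq61),seq76)).
From seq74 up to that node: 7 branches. From seq76 up to the same node: 2 branches. Total: 7 + 2 = 9.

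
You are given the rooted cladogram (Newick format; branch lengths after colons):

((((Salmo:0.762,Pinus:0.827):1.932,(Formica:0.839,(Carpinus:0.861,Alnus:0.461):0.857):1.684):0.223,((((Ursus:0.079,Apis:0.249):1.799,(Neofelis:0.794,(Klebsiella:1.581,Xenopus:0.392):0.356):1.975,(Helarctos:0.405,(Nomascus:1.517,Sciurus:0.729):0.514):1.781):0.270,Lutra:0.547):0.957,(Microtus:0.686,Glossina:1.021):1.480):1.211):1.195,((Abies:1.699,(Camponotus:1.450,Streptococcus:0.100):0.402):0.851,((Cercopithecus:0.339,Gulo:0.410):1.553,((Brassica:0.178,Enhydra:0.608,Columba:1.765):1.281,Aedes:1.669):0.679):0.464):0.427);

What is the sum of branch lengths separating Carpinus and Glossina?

7.337

The path runs Carpinus → … → MRCA → … → Glossina; the MRCA is the node subtending (((Salmo,Pinus),(Formica,(Carpinus,Alnus))),((((Ursus,Apis),(Neofelis,(Klebsiella,Xenopus)),(Helarctos,(Nomascus,Sciurus))),Lutra),(Microtus,Glossina))).
Branch lengths along that path: 0.861 + 0.857 + 1.684 + 0.223 + 1.211 + 1.480 + 1.021 = 7.337.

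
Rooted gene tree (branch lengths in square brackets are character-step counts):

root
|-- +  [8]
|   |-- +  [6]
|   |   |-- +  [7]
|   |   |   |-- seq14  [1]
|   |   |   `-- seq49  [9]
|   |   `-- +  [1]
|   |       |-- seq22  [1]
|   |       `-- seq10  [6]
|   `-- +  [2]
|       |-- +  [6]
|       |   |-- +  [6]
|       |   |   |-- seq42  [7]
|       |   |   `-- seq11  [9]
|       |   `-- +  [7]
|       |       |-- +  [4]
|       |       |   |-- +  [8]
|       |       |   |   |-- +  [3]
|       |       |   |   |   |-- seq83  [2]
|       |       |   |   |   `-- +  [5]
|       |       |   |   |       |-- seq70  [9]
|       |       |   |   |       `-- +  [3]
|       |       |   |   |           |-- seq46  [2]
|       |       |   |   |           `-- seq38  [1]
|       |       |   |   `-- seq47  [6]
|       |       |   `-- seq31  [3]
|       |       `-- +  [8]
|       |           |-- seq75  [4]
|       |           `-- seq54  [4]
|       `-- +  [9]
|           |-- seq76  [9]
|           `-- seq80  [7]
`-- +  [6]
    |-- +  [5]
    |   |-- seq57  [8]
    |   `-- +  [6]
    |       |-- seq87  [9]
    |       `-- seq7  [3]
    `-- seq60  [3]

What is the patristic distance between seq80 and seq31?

36

The path runs seq80 → … → MRCA → … → seq31; the MRCA is the node subtending (((seq42,seq11),((((seq83,(seq70,(seq46,seq38))),seq47),seq31),(seq75,seq54))),(seq76,seq80)).
Branch lengths along that path: 7 + 9 + 6 + 7 + 4 + 3 = 36.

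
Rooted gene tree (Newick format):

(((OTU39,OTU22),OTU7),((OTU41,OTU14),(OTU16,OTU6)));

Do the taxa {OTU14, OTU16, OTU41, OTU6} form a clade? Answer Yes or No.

The most recent common ancestor of these taxa subtends ((OTU41,OTU14),(OTU16,OTU6)).
That clade has exactly 4 tips — every listed taxon and nothing else — so the group is monophyletic.

Yes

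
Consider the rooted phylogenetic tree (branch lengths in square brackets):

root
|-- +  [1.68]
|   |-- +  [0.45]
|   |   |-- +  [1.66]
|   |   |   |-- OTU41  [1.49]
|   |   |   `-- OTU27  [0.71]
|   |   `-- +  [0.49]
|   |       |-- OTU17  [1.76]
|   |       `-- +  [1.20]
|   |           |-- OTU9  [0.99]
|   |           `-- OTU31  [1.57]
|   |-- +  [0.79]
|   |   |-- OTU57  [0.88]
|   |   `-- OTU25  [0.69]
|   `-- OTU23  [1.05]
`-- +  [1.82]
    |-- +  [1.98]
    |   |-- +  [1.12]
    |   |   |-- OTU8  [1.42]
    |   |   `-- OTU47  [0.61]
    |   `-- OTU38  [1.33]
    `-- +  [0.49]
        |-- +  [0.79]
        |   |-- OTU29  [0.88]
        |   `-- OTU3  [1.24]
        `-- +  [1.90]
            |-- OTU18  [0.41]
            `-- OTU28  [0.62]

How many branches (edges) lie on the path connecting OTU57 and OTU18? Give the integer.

7

The MRCA of OTU57 and OTU18 is the root of the tree.
From OTU57 up to that node: 3 branches. From OTU18 up to the same node: 4 branches. Total: 3 + 4 = 7.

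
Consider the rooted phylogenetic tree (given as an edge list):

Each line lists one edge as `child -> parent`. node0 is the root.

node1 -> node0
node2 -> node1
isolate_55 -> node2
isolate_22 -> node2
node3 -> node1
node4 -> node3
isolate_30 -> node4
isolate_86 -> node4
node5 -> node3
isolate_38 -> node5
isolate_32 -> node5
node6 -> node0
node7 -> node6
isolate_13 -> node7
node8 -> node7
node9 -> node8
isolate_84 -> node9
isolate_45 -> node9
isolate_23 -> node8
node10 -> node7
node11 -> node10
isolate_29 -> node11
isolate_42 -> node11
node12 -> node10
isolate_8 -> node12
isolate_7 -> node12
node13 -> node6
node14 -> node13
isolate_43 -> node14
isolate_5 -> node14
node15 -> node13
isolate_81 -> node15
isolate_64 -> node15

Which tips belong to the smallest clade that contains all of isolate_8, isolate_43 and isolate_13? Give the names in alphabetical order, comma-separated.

Tracing isolate_8: it sits inside (isolate_8,isolate_7).
Tracing isolate_43: it sits inside (isolate_43,isolate_5).
Tracing isolate_13: it sits inside (isolate_13,((isolate_84,isolate_45),isolate_23),((isolate_29,isolate_42),(isolate_8,isolate_7))).
The smallest clade enclosing all 3 is ((isolate_13,((isolate_84,isolate_45),isolate_23),((isolate_29,isolate_42),(isolate_8,isolate_7))),((isolate_43,isolate_5),(isolate_81,isolate_64))); the answer is its 12 terminal taxa in alphabetical order.

isolate_13, isolate_23, isolate_29, isolate_42, isolate_43, isolate_45, isolate_5, isolate_64, isolate_7, isolate_8, isolate_81, isolate_84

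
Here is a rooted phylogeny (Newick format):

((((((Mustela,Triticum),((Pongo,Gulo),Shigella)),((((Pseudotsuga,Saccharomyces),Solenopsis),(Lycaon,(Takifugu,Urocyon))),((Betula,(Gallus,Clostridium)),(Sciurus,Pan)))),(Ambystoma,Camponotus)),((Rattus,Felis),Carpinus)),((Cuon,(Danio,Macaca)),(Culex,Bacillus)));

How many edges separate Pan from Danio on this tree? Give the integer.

The MRCA of Pan and Danio is the root of the tree.
From Pan up to that node: 7 branches. From Danio up to the same node: 4 branches. Total: 7 + 4 = 11.

11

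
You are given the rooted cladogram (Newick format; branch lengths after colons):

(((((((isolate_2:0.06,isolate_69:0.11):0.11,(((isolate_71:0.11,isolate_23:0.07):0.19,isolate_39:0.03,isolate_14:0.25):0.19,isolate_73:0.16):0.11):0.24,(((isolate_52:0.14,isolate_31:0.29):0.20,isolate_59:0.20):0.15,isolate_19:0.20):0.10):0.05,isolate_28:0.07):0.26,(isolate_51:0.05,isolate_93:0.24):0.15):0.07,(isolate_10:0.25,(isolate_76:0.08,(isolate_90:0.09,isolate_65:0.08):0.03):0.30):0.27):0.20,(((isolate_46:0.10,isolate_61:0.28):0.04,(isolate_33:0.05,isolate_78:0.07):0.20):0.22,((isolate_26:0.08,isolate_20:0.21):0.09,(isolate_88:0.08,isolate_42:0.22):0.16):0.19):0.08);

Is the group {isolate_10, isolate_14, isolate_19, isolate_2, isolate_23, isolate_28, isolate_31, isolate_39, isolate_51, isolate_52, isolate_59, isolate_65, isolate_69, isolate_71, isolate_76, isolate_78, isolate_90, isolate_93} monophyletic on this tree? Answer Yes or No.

The MRCA of the listed taxa is the root, so the smallest clade containing them is the whole tree.
That clade also contains isolate_20, isolate_26, isolate_33, isolate_42, isolate_46, isolate_61, isolate_73, isolate_88, which are not in the proposed group, so the group is not monophyletic.

No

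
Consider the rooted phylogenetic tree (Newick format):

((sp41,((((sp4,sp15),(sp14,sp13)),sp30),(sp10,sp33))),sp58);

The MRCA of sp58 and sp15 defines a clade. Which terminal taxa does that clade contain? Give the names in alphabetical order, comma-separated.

sp10, sp13, sp14, sp15, sp30, sp33, sp4, sp41, sp58

Tracing sp58: it attaches directly to the root.
Tracing sp15: it sits inside (sp4,sp15).
The smallest clade enclosing both is the whole tree (their MRCA is the root), so the answer is all 9 tips in alphabetical order.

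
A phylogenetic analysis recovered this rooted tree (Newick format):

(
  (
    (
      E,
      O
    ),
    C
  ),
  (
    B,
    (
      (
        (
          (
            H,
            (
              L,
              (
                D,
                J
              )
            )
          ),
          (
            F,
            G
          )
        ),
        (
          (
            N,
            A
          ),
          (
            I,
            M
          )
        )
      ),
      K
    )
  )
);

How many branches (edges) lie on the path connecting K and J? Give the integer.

The MRCA of K and J is the node subtending ((((H,(L,(D,J))),(F,G)),((N,A),(I,M))),K).
From K up to that node: 1 branch. From J up to the same node: 6 branches. Total: 1 + 6 = 7.

7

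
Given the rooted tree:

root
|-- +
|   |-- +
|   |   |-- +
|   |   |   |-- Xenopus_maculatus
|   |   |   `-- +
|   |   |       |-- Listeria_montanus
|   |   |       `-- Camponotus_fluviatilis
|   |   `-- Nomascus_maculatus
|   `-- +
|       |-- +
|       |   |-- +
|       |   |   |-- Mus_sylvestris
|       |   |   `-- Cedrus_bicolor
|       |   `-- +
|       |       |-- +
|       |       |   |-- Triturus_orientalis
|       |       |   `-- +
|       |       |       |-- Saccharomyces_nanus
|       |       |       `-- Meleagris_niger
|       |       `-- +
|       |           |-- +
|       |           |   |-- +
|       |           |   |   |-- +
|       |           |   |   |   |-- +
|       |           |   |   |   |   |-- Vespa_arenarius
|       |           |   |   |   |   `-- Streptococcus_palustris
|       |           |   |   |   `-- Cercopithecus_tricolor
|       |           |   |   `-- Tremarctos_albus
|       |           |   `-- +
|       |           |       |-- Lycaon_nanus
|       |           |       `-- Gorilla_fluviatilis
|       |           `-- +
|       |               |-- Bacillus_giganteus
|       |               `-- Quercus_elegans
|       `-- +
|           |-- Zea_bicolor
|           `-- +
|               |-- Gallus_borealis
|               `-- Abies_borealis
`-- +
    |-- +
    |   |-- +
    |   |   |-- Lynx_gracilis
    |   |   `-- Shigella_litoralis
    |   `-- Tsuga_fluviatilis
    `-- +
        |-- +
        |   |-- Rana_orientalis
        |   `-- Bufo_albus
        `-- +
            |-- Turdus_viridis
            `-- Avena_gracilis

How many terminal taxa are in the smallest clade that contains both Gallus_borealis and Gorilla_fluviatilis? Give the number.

16

The MRCA of Gallus_borealis and Gorilla_fluviatilis is the node subtending (((Mus_sylvestris,Cedrus_bicolor),((Triturus_orientalis,(Saccharomyces_nanus,Meleagris_niger)),(((((Vespa_arenarius,Streptococcus_palustris),Cercopithecus_tricolor),Tremarctos_albus),(Lycaon_nanus,Gorilla_fluviatilis)),(Bacillus_giganteus,Quercus_elegans)))),(Zea_bicolor,(Gallus_borealis,Abies_borealis))).
That clade contains 16 terminal taxa: Abies_borealis, Bacillus_giganteus, Cedrus_bicolor, Cercopithecus_tricolor, Gallus_borealis, Gorilla_fluviatilis, Lycaon_nanus, Meleagris_niger, Mus_sylvestris, Quercus_elegans, Saccharomyces_nanus, Streptococcus_palustris, Tremarctos_albus, Triturus_orientalis, Vespa_arenarius, Zea_bicolor.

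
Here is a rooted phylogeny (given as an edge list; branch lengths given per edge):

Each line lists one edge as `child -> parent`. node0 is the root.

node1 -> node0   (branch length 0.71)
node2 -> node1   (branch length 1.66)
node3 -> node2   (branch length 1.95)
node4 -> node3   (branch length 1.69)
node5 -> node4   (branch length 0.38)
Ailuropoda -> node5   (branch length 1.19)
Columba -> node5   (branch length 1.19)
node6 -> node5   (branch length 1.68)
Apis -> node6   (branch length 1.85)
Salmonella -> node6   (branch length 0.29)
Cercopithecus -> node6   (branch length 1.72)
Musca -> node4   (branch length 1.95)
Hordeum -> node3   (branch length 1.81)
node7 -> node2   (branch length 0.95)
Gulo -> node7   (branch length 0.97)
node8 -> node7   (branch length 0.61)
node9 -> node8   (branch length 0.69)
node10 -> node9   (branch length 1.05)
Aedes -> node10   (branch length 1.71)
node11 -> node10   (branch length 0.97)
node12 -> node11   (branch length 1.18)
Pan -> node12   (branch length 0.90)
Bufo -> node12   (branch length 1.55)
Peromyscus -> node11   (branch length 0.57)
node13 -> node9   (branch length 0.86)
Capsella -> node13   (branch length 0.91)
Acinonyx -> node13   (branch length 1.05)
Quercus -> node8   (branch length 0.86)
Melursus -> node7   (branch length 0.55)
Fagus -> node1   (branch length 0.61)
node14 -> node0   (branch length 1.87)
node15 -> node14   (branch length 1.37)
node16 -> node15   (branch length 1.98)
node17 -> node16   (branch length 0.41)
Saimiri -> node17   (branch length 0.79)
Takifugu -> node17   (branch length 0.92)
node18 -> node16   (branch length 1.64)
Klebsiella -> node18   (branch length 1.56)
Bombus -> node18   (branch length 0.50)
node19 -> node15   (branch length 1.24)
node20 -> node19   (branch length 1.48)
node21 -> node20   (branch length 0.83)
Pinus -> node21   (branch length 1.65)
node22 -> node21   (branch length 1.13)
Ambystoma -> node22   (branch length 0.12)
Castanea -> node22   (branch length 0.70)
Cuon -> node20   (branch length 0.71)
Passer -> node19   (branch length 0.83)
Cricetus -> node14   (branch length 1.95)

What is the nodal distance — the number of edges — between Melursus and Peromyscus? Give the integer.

6

The MRCA of Melursus and Peromyscus is the node subtending (Gulo,(((Aedes,((Pan,Bufo),Peromyscus)),(Capsella,Acinonyx)),Quercus),Melursus).
From Melursus up to that node: 1 branch. From Peromyscus up to the same node: 5 branches. Total: 1 + 5 = 6.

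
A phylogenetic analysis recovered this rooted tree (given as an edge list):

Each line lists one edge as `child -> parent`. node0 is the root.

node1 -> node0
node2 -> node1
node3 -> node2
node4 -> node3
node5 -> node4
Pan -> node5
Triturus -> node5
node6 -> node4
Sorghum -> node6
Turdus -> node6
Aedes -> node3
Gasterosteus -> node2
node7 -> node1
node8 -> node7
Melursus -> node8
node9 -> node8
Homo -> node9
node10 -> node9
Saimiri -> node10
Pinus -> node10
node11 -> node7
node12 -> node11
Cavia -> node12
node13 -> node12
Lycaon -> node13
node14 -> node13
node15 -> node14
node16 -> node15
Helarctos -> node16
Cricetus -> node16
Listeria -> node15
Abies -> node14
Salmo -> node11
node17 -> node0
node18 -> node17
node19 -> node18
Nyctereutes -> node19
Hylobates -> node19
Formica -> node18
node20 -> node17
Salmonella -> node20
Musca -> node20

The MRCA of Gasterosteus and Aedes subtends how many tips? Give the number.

The MRCA of Gasterosteus and Aedes is the node subtending ((((Pan,Triturus),(Sorghum,Turdus)),Aedes),Gasterosteus).
That clade contains 6 terminal taxa: Aedes, Gasterosteus, Pan, Sorghum, Triturus, Turdus.

6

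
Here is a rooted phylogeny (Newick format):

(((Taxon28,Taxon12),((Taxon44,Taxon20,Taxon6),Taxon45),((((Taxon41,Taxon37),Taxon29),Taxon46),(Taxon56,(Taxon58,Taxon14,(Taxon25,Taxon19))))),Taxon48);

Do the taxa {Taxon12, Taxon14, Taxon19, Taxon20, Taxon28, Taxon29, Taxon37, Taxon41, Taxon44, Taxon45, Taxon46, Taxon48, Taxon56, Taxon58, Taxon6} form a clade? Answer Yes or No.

No

The MRCA of the listed taxa is the root, so the smallest clade containing them is the whole tree.
That clade also contains Taxon25, which is not in the proposed group, so the group is not monophyletic.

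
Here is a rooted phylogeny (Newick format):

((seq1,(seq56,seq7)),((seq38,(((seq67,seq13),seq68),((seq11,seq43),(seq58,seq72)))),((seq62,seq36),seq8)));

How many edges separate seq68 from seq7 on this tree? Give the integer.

8

The MRCA of seq68 and seq7 is the root of the tree.
From seq68 up to that node: 5 branches. From seq7 up to the same node: 3 branches. Total: 5 + 3 = 8.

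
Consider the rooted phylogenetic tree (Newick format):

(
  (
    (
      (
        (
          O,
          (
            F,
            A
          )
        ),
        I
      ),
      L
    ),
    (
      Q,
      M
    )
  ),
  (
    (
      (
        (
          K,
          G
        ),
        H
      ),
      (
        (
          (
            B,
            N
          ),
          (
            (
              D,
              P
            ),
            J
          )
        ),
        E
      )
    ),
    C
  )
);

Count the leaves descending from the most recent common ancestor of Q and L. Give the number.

7

The MRCA of Q and L is the node subtending ((((O,(F,A)),I),L),(Q,M)).
That clade contains 7 terminal taxa: A, F, I, L, M, O, Q.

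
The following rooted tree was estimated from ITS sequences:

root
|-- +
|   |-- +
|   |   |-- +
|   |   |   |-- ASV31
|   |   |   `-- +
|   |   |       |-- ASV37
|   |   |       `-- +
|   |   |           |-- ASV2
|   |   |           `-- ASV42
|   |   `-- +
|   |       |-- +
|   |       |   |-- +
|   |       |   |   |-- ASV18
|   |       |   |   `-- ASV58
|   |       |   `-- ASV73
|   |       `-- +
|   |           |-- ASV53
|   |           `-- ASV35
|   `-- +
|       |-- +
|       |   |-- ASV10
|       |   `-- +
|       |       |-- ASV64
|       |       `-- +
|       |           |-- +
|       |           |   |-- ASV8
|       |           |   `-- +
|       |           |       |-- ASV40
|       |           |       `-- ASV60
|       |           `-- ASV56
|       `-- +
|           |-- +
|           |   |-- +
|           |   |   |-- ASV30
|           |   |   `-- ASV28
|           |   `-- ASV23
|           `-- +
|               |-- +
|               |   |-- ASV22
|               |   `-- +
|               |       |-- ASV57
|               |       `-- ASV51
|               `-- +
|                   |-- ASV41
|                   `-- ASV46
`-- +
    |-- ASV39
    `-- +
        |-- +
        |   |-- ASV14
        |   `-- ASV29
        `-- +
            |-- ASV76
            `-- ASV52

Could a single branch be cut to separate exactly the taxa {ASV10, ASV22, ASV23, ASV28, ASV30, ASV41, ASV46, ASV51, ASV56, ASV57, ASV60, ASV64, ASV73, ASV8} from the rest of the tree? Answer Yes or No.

No

The MRCA of the listed taxa subtends (((ASV31,(ASV37,(ASV2,ASV42))),(((ASV18,ASV58),ASV73),(ASV53,ASV35))),((ASV10,(ASV64,((ASV8,(ASV40,ASV60)),ASV56))),(((ASV30,ASV28),ASV23),((ASV22,(ASV57,ASV51)),(ASV41,ASV46))))).
That clade also contains ASV18, ASV2, ASV31, ASV35, ASV37, ASV40, ASV42, ASV53, ASV58, which are not in the proposed group, so the group is not monophyletic.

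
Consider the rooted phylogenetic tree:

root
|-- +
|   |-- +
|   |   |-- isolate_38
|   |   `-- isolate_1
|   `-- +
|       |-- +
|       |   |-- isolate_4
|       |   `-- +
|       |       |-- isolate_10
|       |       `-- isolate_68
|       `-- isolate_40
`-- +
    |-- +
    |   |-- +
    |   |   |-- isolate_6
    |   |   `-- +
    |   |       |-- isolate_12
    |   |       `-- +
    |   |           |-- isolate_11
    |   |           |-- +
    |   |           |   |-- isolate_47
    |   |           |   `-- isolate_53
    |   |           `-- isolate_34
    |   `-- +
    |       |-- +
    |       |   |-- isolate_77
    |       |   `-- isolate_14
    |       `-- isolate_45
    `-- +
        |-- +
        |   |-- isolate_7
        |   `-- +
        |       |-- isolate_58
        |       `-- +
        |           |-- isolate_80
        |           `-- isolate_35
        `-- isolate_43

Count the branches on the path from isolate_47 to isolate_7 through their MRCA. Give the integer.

The MRCA of isolate_47 and isolate_7 is the node subtending (((isolate_6,(isolate_12,(isolate_11,(isolate_47,isolate_53),isolate_34))),((isolate_77,isolate_14),isolate_45)),((isolate_7,(isolate_58,(isolate_80,isolate_35))),isolate_43)).
From isolate_47 up to that node: 6 branches. From isolate_7 up to the same node: 3 branches. Total: 6 + 3 = 9.

9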